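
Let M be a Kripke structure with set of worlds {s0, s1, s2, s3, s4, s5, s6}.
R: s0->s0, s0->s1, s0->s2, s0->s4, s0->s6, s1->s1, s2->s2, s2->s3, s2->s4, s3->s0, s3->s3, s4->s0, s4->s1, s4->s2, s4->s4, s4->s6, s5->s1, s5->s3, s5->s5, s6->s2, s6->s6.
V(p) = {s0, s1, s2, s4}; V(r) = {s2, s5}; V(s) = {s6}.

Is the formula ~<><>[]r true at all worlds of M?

Yes

Recall that []ψ holds at a world iff ψ holds at every accessible world, and <>ψ holds iff ψ holds at some accessible world.
Let φ = ~<><>[]r. Evaluate φ at each world:
  s0 (successors {s0, s1, s2, s4, s6}): φ is true.
  s1 (successors {s1}): φ is true.
  s2 (successors {s2, s3, s4}): φ is true.
  s3 (successors {s0, s3}): φ is true.
  s4 (successors {s0, s1, s2, s4, s6}): φ is true.
  s5 (successors {s1, s3, s5}): φ is true.
  s6 (successors {s2, s6}): φ is true.
For instance, at s3:
  At s3: <><>[]r is false, so ~<><>[]r is true.
    At s3: <><>[]r requires <>[]r at some successor in {s0, s3}.
      At s0: <>[]r is false.
      At s3: <>[]r is false.
    So <><>[]r is false at s3.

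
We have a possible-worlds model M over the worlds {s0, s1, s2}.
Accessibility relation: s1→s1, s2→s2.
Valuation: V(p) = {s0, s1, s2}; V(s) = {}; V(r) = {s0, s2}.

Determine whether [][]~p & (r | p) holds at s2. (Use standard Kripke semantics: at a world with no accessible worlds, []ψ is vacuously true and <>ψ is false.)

No

Recall that []ψ holds at a world iff ψ holds at every accessible world, and <>ψ holds iff ψ holds at some accessible world.
At s2: [][]~p is false, r | p is true, so [][]~p & (r | p) is false.
  At s2: [][]~p requires []~p at every successor {s2}.
    []~p fails at s2, so [][]~p is false at s2.
      At s2: []~p requires ~p at every successor {s2}.
        ~p fails at s2, so []~p is false at s2.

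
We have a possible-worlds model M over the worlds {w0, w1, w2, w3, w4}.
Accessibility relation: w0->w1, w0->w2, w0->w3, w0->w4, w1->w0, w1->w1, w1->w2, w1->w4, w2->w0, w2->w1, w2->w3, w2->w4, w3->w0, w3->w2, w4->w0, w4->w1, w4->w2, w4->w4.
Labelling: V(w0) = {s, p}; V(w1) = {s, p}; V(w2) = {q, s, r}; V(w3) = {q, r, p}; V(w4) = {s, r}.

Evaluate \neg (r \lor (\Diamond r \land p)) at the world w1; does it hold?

No

Recall that \Diamond ψ holds at a world iff ψ holds at some accessible world.
At w1: r \lor (\Diamond r \land p) is true, so \neg (r \lor (\Diamond r \land p)) is false.
  At w1: r is false, \Diamond r \land p is true, so r \lor (\Diamond r \land p) is true.
    At w1: \Diamond r is true, p is true, so \Diamond r \land p is true.
      At w1: \Diamond r requires r at some successor in {w0, w1, w2, w4}.
        r holds at w2, so \Diamond r is true at w1.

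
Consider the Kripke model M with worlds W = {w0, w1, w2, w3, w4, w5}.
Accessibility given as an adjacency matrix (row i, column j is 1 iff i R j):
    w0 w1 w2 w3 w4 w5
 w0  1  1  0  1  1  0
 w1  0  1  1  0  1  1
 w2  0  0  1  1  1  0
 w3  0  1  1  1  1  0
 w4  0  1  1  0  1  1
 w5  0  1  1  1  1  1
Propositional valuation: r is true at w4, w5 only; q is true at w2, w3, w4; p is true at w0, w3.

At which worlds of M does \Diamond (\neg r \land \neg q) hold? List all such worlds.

Let φ = \Diamond (\neg r \land \neg q). Evaluate φ at each world:
  w0 (successors {w0, w1, w3, w4}): φ is true.
  w1 (successors {w1, w2, w4, w5}): φ is true.
  w2 (successors {w2, w3, w4}): φ is false.
  w3 (successors {w1, w2, w3, w4}): φ is true.
  w4 (successors {w1, w2, w4, w5}): φ is true.
  w5 (successors {w1, w2, w3, w4, w5}): φ is true.
For instance, at w0:
  At w0: \Diamond (\neg r \land \neg q) requires \neg r \land \neg q at some successor in {w0, w1, w3, w4}.
    \neg r \land \neg q holds at w0, so \Diamond (\neg r \land \neg q) is true at w0.
Satisfying worlds: {w0, w1, w3, w4, w5}

w0, w1, w3, w4, w5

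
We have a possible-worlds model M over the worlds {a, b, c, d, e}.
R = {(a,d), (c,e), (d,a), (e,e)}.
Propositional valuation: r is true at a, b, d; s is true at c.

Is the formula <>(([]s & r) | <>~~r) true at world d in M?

Yes

Recall that []ψ holds at a world iff ψ holds at every accessible world, and <>ψ holds iff ψ holds at some accessible world.
At d: <>(([]s & r) | <>~~r) requires ([]s & r) | <>~~r at some successor in {a}.
  ([]s & r) | <>~~r holds at a, so <>(([]s & r) | <>~~r) is true at d.
    At a: []s & r is false, <>~~r is true, so ([]s & r) | <>~~r is true.
      At a: []s is false, r is true, so []s & r is false.
      At a: <>~~r requires ~~r at some successor in {d}.
        ~~r holds at d, so <>~~r is true at a.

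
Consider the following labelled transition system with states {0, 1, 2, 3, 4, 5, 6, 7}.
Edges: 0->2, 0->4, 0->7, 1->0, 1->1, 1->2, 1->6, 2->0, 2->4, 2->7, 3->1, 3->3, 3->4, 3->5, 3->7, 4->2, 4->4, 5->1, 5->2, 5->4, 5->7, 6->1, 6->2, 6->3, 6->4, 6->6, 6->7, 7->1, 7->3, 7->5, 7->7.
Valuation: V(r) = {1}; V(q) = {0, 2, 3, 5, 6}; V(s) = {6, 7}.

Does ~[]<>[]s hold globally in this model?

Let φ = ~[]<>[]s. Evaluate φ at each world:
  0 (successors {2, 4, 7}): φ is true.
  1 (successors {0, 1, 2, 6}): φ is true.
  2 (successors {0, 4, 7}): φ is true.
  3 (successors {1, 3, 4, 5, 7}): φ is true.
  4 (successors {2, 4}): φ is true.
  5 (successors {1, 2, 4, 7}): φ is true.
  6 (successors {1, 2, 3, 4, 6, 7}): φ is true.
  7 (successors {1, 3, 5, 7}): φ is true.
For instance, at 6:
  At 6: []<>[]s is false, so ~[]<>[]s is true.
    At 6: []<>[]s requires <>[]s at every successor {1, 2, 3, 4, 6, 7}.
      <>[]s fails at 1, so []<>[]s is false at 6.

Yes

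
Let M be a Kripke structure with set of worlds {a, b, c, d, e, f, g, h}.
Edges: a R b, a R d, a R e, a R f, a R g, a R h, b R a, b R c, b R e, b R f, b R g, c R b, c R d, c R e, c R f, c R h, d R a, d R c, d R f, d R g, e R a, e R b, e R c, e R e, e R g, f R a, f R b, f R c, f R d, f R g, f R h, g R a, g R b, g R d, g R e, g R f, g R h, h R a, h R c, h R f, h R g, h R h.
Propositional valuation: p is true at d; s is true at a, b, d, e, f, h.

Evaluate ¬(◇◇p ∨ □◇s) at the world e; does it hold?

At e: ◇◇p ∨ □◇s is true, so ¬(◇◇p ∨ □◇s) is false.
  At e: ◇◇p is true, □◇s is true, so ◇◇p ∨ □◇s is true.
    At e: ◇◇p requires ◇p at some successor in {a, b, c, e, g}.
      ◇p holds at a, so ◇◇p is true at e.
    At e: □◇s requires ◇s at every successor {a, b, c, e, g}.
      At a: ◇s is true.
      At b: ◇s is true.
      At c: ◇s is true.
      At e: ◇s is true.
      At g: ◇s is true.
    So □◇s is true at e.

No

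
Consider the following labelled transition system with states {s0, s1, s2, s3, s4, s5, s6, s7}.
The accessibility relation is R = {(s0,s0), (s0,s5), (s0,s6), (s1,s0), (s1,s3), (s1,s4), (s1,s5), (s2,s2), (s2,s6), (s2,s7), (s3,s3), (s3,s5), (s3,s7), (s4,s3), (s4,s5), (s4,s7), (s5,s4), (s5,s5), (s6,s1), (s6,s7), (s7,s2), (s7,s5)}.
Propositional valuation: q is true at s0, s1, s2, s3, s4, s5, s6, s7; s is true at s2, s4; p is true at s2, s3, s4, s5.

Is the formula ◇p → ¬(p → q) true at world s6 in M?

At s6: ◇p is false, ¬(p → q) is false, so ◇p → ¬(p → q) is true.
  At s6: ◇p requires p at some successor in {s1, s7}.
    At s1: p is false.
    At s7: p is false.
  So ◇p is false at s6.

Yes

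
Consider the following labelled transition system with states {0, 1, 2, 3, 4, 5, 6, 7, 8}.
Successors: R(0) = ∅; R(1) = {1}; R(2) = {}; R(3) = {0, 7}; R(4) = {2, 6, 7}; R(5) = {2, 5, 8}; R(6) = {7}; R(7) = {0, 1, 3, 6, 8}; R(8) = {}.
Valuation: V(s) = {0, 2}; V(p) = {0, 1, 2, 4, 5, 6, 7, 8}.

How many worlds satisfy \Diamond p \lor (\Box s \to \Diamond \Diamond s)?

6

Recall that \Box ψ holds at a world iff ψ holds at every accessible world, and \Diamond ψ holds iff ψ holds at some accessible world.
Let φ = \Diamond p \lor (\Box s \to \Diamond \Diamond s). Evaluate φ at each world:
  0 (successors ∅): φ is false.
  1 (successors {1}): φ is true.
  2 (successors ∅): φ is false.
  3 (successors {0, 7}): φ is true.
  4 (successors {2, 6, 7}): φ is true.
  5 (successors {2, 5, 8}): φ is true.
  6 (successors {7}): φ is true.
  7 (successors {0, 1, 3, 6, 8}): φ is true.
  8 (successors ∅): φ is false.
For instance, at 6:
  At 6: \Diamond p is true, \Box s \to \Diamond \Diamond s is true, so \Diamond p \lor (\Box s \to \Diamond \Diamond s) is true.
    At 6: \Diamond p requires p at some successor in {7}.
      p holds at 7, so \Diamond p is true at 6.
    At 6: \Box s is false, \Diamond \Diamond s is true, so \Box s \to \Diamond \Diamond s is true.
      At 6: \Box s requires s at every successor {7}.
        s fails at 7, so \Box s is false at 6.
      At 6: \Diamond \Diamond s requires \Diamond s at some successor in {7}.
        \Diamond s holds at 7, so \Diamond \Diamond s is true at 6.
Satisfying worlds: {1, 3, 4, 5, 6, 7}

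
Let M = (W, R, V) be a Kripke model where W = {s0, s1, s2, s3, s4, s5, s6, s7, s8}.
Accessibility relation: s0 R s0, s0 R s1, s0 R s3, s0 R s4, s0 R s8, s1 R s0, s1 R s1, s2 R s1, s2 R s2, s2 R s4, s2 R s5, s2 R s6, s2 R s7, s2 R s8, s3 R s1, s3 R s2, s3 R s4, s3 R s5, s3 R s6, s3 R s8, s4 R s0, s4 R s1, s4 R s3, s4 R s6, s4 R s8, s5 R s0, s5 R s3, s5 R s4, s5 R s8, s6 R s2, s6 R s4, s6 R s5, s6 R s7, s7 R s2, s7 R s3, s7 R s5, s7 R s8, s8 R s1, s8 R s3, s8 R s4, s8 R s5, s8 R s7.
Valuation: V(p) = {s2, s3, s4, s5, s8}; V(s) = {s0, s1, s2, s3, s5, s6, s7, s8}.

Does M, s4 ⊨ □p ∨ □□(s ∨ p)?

At s4: □p is false, □□(s ∨ p) is true, so □p ∨ □□(s ∨ p) is true.
  At s4: □p requires p at every successor {s0, s1, s3, s6, s8}.
    p fails at s0, so □p is false at s4.
  At s4: □□(s ∨ p) requires □(s ∨ p) at every successor {s0, s1, s3, s6, s8}.
    At s0: □(s ∨ p) is true.
    At s1: □(s ∨ p) is true.
    At s3: □(s ∨ p) is true.
    At s6: □(s ∨ p) is true.
    At s8: □(s ∨ p) is true.
  So □□(s ∨ p) is true at s4.

Yes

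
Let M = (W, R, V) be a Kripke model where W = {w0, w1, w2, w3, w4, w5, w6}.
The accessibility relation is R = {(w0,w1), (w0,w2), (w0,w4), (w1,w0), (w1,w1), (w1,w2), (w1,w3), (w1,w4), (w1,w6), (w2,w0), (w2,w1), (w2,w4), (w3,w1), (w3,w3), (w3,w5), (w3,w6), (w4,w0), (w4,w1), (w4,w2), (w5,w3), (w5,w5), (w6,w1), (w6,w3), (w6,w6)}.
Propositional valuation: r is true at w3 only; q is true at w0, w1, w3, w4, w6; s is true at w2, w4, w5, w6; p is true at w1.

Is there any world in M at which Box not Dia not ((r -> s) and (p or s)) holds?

Let φ = Box not Dia not ((r -> s) and (p or s)). Evaluate φ at each world:
  w0 (successors {w1, w2, w4}): φ is false.
  w1 (successors {w0, w1, w2, w3, w4, w6}): φ is false.
  w2 (successors {w0, w1, w4}): φ is false.
  w3 (successors {w1, w3, w5, w6}): φ is false.
  w4 (successors {w0, w1, w2}): φ is false.
  w5 (successors {w3, w5}): φ is false.
  w6 (successors {w1, w3, w6}): φ is false.
For instance, at w0:
  At w0: Box not Dia not ((r -> s) and (p or s)) requires not Dia not ((r -> s) and (p or s)) at every successor {w1, w2, w4}.
    not Dia not ((r -> s) and (p or s)) fails at w1, so Box not Dia not ((r -> s) and (p or s)) is false at w0.
      At w1: Dia not ((r -> s) and (p or s)) is true, so not Dia not ((r -> s) and (p or s)) is false.

No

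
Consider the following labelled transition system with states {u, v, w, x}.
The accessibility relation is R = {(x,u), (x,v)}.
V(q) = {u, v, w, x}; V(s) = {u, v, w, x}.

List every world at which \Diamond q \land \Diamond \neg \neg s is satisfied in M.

Recall that \Diamond ψ holds at a world iff ψ holds at some accessible world.
Let φ = \Diamond q \land \Diamond \neg \neg s. Evaluate φ at each world:
  u (successors ∅): φ is false.
  v (successors ∅): φ is false.
  w (successors ∅): φ is false.
  x (successors {u, v}): φ is true.
For instance, at x:
  At x: \Diamond q is true, \Diamond \neg \neg s is true, so \Diamond q \land \Diamond \neg \neg s is true.
    At x: \Diamond q requires q at some successor in {u, v}.
      q holds at u, so \Diamond q is true at x.
    At x: \Diamond \neg \neg s requires \neg \neg s at some successor in {u, v}.
      \neg \neg s holds at u, so \Diamond \neg \neg s is true at x.
Satisfying worlds: {x}

x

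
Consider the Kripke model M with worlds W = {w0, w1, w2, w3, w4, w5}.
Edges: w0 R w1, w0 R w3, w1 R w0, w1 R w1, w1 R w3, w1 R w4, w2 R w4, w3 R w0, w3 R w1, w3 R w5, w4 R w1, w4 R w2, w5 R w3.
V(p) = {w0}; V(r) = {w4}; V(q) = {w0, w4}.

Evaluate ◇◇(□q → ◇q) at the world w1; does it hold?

Yes

At w1: ◇◇(□q → ◇q) requires ◇(□q → ◇q) at some successor in {w0, w1, w3, w4}.
  ◇(□q → ◇q) holds at w0, so ◇◇(□q → ◇q) is true at w1.
    At w0: ◇(□q → ◇q) requires □q → ◇q at some successor in {w1, w3}.
      □q → ◇q holds at w1, so ◇(□q → ◇q) is true at w0.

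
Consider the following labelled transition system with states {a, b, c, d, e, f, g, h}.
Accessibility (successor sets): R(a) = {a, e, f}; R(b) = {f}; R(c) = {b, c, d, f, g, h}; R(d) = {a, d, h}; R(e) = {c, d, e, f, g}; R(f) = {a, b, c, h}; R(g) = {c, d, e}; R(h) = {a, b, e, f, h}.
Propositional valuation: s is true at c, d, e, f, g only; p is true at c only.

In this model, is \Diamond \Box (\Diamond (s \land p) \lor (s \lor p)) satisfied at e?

Yes

At e: \Diamond \Box (\Diamond (s \land p) \lor (s \lor p)) requires \Box (\Diamond (s \land p) \lor (s \lor p)) at some successor in {c, d, e, f, g}.
  \Box (\Diamond (s \land p) \lor (s \lor p)) holds at e, so \Diamond \Box (\Diamond (s \land p) \lor (s \lor p)) is true at e.
    At e: \Box (\Diamond (s \land p) \lor (s \lor p)) requires \Diamond (s \land p) \lor (s \lor p) at every successor {c, d, e, f, g}.
      At c: \Diamond (s \land p) \lor (s \lor p) is true.
      At d: \Diamond (s \land p) \lor (s \lor p) is true.
      At e: \Diamond (s \land p) \lor (s \lor p) is true.
      At f: \Diamond (s \land p) \lor (s \lor p) is true.
      At g: \Diamond (s \land p) \lor (s \lor p) is true.
    So \Box (\Diamond (s \land p) \lor (s \lor p)) is true at e.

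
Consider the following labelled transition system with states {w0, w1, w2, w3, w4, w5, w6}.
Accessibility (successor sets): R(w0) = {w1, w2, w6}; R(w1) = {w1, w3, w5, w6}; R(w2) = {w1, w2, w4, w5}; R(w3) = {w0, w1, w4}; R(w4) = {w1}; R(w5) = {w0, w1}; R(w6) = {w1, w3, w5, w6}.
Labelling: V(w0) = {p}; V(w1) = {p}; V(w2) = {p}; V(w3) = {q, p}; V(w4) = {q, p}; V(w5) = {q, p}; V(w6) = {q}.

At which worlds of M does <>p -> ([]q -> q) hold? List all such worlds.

Recall that []ψ holds at a world iff ψ holds at every accessible world, and <>ψ holds iff ψ holds at some accessible world.
Let φ = <>p -> ([]q -> q). Evaluate φ at each world:
  w0 (successors {w1, w2, w6}): φ is true.
  w1 (successors {w1, w3, w5, w6}): φ is true.
  w2 (successors {w1, w2, w4, w5}): φ is true.
  w3 (successors {w0, w1, w4}): φ is true.
  w4 (successors {w1}): φ is true.
  w5 (successors {w0, w1}): φ is true.
  w6 (successors {w1, w3, w5, w6}): φ is true.
For instance, at w0:
  At w0: <>p is true, []q -> q is true, so <>p -> ([]q -> q) is true.
    At w0: <>p requires p at some successor in {w1, w2, w6}.
      p holds at w1, so <>p is true at w0.
    At w0: []q is false, q is false, so []q -> q is true.
      At w0: []q requires q at every successor {w1, w2, w6}.
        q fails at w1, so []q is false at w0.
Satisfying worlds: {w0, w1, w2, w3, w4, w5, w6}

w0, w1, w2, w3, w4, w5, w6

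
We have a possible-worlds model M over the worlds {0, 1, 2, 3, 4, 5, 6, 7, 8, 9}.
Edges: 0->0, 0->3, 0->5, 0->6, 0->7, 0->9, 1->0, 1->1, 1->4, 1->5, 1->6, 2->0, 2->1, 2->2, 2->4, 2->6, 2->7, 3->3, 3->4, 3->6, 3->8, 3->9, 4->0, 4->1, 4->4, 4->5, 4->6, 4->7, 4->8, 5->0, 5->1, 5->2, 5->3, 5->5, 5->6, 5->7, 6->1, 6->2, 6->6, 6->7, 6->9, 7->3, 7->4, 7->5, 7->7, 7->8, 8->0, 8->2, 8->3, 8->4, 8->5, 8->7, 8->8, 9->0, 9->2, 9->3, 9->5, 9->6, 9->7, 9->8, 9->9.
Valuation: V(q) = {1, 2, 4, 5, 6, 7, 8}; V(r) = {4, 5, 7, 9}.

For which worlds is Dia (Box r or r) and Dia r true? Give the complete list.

0, 1, 2, 3, 4, 5, 6, 7, 8, 9

Recall that Box ψ holds at a world iff ψ holds at every accessible world, and Dia ψ holds iff ψ holds at some accessible world.
Let φ = Dia (Box r or r) and Dia r. Evaluate φ at each world:
  0 (successors {0, 3, 5, 6, 7, 9}): φ is true.
  1 (successors {0, 1, 4, 5, 6}): φ is true.
  2 (successors {0, 1, 2, 4, 6, 7}): φ is true.
  3 (successors {3, 4, 6, 8, 9}): φ is true.
  4 (successors {0, 1, 4, 5, 6, 7, 8}): φ is true.
  5 (successors {0, 1, 2, 3, 5, 6, 7}): φ is true.
  6 (successors {1, 2, 6, 7, 9}): φ is true.
  7 (successors {3, 4, 5, 7, 8}): φ is true.
  8 (successors {0, 2, 3, 4, 5, 7, 8}): φ is true.
  9 (successors {0, 2, 3, 5, 6, 7, 8, 9}): φ is true.
For instance, at 5:
  At 5: Dia (Box r or r) is true, Dia r is true, so Dia (Box r or r) and Dia r is true.
    At 5: Dia (Box r or r) requires Box r or r at some successor in {0, 1, 2, 3, 5, 6, 7}.
      Box r or r holds at 5, so Dia (Box r or r) is true at 5.
    At 5: Dia r requires r at some successor in {0, 1, 2, 3, 5, 6, 7}.
      r holds at 5, so Dia r is true at 5.
Satisfying worlds: {0, 1, 2, 3, 4, 5, 6, 7, 8, 9}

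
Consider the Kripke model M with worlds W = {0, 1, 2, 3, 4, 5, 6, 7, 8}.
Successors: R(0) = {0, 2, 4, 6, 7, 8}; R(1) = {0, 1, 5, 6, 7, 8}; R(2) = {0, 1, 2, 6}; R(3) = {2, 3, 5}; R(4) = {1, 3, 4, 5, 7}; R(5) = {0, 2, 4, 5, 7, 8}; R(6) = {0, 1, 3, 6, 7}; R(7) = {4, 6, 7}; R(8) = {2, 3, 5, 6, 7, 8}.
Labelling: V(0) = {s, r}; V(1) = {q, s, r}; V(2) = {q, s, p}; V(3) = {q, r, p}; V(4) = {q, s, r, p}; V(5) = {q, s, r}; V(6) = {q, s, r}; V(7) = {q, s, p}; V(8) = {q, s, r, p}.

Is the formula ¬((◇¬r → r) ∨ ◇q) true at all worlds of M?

Let φ = ¬((◇¬r → r) ∨ ◇q). Evaluate φ at each world:
  0 (successors {0, 2, 4, 6, 7, 8}): φ is false.
  1 (successors {0, 1, 5, 6, 7, 8}): φ is false.
  2 (successors {0, 1, 2, 6}): φ is false.
  3 (successors {2, 3, 5}): φ is false.
  4 (successors {1, 3, 4, 5, 7}): φ is false.
  5 (successors {0, 2, 4, 5, 7, 8}): φ is false.
  6 (successors {0, 1, 3, 6, 7}): φ is false.
  7 (successors {4, 6, 7}): φ is false.
  8 (successors {2, 3, 5, 6, 7, 8}): φ is false.
Detail at 0 (counterexample):
  At 0: (◇¬r → r) ∨ ◇q is true, so ¬((◇¬r → r) ∨ ◇q) is false.
    At 0: ◇¬r → r is true, ◇q is true, so (◇¬r → r) ∨ ◇q is true.
      At 0: ◇¬r is true, r is true, so ◇¬r → r is true.
      At 0: ◇q requires q at some successor in {0, 2, 4, 6, 7, 8}.
        q holds at 2, so ◇q is true at 0.

No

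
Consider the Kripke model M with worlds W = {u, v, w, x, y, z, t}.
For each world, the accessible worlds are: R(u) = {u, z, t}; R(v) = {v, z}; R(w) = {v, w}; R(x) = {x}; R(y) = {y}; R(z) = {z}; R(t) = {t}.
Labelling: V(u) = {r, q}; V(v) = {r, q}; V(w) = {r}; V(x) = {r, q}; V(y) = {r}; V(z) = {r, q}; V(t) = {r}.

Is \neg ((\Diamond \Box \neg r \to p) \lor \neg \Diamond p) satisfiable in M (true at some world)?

No

Let φ = \neg ((\Diamond \Box \neg r \to p) \lor \neg \Diamond p). Evaluate φ at each world:
  u (successors {u, z, t}): φ is false.
  v (successors {v, z}): φ is false.
  w (successors {v, w}): φ is false.
  x (successors {x}): φ is false.
  y (successors {y}): φ is false.
  z (successors {z}): φ is false.
  t (successors {t}): φ is false.
For instance, at v:
  At v: (\Diamond \Box \neg r \to p) \lor \neg \Diamond p is true, so \neg ((\Diamond \Box \neg r \to p) \lor \neg \Diamond p) is false.
    At v: \Diamond \Box \neg r \to p is true, \neg \Diamond p is true, so (\Diamond \Box \neg r \to p) \lor \neg \Diamond p is true.
      At v: \Diamond \Box \neg r is false, p is false, so \Diamond \Box \neg r \to p is true.
      At v: \Diamond p is false, so \neg \Diamond p is true.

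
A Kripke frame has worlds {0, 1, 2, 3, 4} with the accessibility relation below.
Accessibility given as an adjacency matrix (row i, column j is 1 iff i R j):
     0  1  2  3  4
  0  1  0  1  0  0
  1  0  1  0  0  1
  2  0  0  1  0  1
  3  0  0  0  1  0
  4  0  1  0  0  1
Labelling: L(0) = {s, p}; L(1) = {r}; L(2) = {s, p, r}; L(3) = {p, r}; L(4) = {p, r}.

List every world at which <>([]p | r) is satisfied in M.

Recall that []ψ holds at a world iff ψ holds at every accessible world, and <>ψ holds iff ψ holds at some accessible world.
Let φ = <>([]p | r). Evaluate φ at each world:
  0 (successors {0, 2}): φ is true.
  1 (successors {1, 4}): φ is true.
  2 (successors {2, 4}): φ is true.
  3 (successors {3}): φ is true.
  4 (successors {1, 4}): φ is true.
For instance, at 4:
  At 4: <>([]p | r) requires []p | r at some successor in {1, 4}.
    []p | r holds at 1, so <>([]p | r) is true at 4.
      At 1: []p is false, r is true, so []p | r is true.
Satisfying worlds: {0, 1, 2, 3, 4}

0, 1, 2, 3, 4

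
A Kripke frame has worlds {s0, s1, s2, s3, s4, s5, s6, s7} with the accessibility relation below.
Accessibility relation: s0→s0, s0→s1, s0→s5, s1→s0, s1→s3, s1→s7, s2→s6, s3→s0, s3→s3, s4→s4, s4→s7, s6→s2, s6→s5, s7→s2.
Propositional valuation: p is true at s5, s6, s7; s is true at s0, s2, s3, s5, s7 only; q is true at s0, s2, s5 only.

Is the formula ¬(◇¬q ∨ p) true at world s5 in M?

Recall that ◇ψ holds at a world iff ψ holds at some accessible world.
At s5: ◇¬q ∨ p is true, so ¬(◇¬q ∨ p) is false.
  At s5: ◇¬q is false, p is true, so ◇¬q ∨ p is true.
    At s5: no accessible worlds, so ◇¬q is false.

No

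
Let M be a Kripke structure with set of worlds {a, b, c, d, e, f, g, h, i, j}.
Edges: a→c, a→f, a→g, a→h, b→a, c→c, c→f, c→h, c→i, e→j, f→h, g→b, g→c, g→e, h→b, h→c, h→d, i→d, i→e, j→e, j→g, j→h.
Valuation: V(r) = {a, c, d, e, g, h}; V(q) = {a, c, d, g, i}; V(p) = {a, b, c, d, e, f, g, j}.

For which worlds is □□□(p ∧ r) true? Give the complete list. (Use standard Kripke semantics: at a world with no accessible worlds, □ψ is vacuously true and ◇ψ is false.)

Let φ = □□□(p ∧ r). Evaluate φ at each world:
  a (successors {c, f, g, h}): φ is false.
  b (successors {a}): φ is false.
  c (successors {c, f, h, i}): φ is false.
  d (successors ∅): φ is true.
  e (successors {j}): φ is false.
  f (successors {h}): φ is false.
  g (successors {b, c, e}): φ is false.
  h (successors {b, c, d}): φ is false.
  i (successors {d, e}): φ is false.
  j (successors {e, g, h}): φ is false.
For instance, at j:
  At j: □□□(p ∧ r) requires □□(p ∧ r) at every successor {e, g, h}.
    □□(p ∧ r) fails at e, so □□□(p ∧ r) is false at j.
      At e: □□(p ∧ r) requires □(p ∧ r) at every successor {j}.
        □(p ∧ r) fails at j, so □□(p ∧ r) is false at e.
Satisfying worlds: {d}

d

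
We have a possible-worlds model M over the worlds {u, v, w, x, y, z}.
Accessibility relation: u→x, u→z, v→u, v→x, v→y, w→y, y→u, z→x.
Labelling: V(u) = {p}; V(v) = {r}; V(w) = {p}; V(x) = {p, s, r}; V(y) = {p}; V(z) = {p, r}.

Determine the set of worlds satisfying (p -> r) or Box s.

v, x, z

Let φ = (p -> r) or Box s. Evaluate φ at each world:
  u (successors {x, z}): φ is false.
  v (successors {u, x, y}): φ is true.
  w (successors {y}): φ is false.
  x (successors ∅): φ is true.
  y (successors {u}): φ is false.
  z (successors {x}): φ is true.
For instance, at w:
  At w: p -> r is false, Box s is false, so (p -> r) or Box s is false.
    At w: Box s requires s at every successor {y}.
      s fails at y, so Box s is false at w.
Satisfying worlds: {v, x, z}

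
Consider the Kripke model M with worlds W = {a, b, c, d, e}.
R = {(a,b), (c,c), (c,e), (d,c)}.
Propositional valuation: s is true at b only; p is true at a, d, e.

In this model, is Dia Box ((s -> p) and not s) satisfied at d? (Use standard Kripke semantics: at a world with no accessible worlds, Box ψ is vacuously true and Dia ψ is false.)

At d: Dia Box ((s -> p) and not s) requires Box ((s -> p) and not s) at some successor in {c}.
  Box ((s -> p) and not s) holds at c, so Dia Box ((s -> p) and not s) is true at d.
    At c: Box ((s -> p) and not s) requires (s -> p) and not s at every successor {c, e}.
      At c: (s -> p) and not s is true.
      At e: (s -> p) and not s is true.
    So Box ((s -> p) and not s) is true at c.

Yes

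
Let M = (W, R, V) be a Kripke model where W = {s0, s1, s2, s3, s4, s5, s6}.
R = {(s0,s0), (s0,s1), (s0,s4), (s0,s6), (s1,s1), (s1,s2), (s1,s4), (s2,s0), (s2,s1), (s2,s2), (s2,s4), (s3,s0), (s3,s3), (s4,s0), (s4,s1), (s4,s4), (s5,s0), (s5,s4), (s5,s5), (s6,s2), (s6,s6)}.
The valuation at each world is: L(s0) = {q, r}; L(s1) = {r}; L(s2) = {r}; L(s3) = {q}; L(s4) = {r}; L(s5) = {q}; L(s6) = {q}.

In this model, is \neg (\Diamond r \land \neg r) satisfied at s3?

At s3: \Diamond r \land \neg r is true, so \neg (\Diamond r \land \neg r) is false.
  At s3: \Diamond r is true, \neg r is true, so \Diamond r \land \neg r is true.
    At s3: \Diamond r requires r at some successor in {s0, s3}.
      r holds at s0, so \Diamond r is true at s3.

No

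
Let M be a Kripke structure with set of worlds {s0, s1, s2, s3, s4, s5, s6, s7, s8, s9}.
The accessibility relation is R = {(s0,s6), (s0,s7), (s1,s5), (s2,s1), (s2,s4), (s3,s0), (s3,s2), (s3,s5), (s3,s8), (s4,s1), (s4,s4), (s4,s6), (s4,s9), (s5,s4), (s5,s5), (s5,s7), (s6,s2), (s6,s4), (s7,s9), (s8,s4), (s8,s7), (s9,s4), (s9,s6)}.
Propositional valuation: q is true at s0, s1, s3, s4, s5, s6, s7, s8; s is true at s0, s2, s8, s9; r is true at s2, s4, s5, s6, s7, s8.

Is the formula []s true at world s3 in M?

No

At s3: []s requires s at every successor {s0, s2, s5, s8}.
  s fails at s5, so []s is false at s3.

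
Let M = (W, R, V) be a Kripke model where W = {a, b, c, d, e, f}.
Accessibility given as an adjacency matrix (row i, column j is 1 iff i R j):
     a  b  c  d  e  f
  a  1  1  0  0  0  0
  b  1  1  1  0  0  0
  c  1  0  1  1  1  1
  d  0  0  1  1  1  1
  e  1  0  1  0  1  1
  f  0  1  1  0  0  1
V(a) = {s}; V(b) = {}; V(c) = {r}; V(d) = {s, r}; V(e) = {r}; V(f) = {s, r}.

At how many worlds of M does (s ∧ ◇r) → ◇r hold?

Let φ = (s ∧ ◇r) → ◇r. Evaluate φ at each world:
  a (successors {a, b}): φ is true.
  b (successors {a, b, c}): φ is true.
  c (successors {a, c, d, e, f}): φ is true.
  d (successors {c, d, e, f}): φ is true.
  e (successors {a, c, e, f}): φ is true.
  f (successors {b, c, f}): φ is true.
For instance, at f:
  At f: s ∧ ◇r is true, ◇r is true, so (s ∧ ◇r) → ◇r is true.
    At f: s is true, ◇r is true, so s ∧ ◇r is true.
      At f: ◇r requires r at some successor in {b, c, f}.
        r holds at c, so ◇r is true at f.
    At f: ◇r requires r at some successor in {b, c, f}.
      r holds at c, so ◇r is true at f.
Satisfying worlds: {a, b, c, d, e, f}

6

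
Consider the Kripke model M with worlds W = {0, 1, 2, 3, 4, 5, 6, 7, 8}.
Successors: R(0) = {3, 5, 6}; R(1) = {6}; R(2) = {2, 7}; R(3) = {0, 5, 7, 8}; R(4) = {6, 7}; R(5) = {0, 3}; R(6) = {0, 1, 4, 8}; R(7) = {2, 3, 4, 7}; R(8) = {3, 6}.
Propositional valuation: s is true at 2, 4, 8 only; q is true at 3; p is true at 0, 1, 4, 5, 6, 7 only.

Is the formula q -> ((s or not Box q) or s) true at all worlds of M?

Recall that Box ψ holds at a world iff ψ holds at every accessible world, and Dia ψ holds iff ψ holds at some accessible world.
Let φ = q -> ((s or not Box q) or s). Evaluate φ at each world:
  0 (successors {3, 5, 6}): φ is true.
  1 (successors {6}): φ is true.
  2 (successors {2, 7}): φ is true.
  3 (successors {0, 5, 7, 8}): φ is true.
  4 (successors {6, 7}): φ is true.
  5 (successors {0, 3}): φ is true.
  6 (successors {0, 1, 4, 8}): φ is true.
  7 (successors {2, 3, 4, 7}): φ is true.
  8 (successors {3, 6}): φ is true.
For instance, at 6:
  At 6: q is false, (s or not Box q) or s is true, so q -> ((s or not Box q) or s) is true.
    At 6: s or not Box q is true, s is false, so (s or not Box q) or s is true.
      At 6: s is false, not Box q is true, so s or not Box q is true.

Yes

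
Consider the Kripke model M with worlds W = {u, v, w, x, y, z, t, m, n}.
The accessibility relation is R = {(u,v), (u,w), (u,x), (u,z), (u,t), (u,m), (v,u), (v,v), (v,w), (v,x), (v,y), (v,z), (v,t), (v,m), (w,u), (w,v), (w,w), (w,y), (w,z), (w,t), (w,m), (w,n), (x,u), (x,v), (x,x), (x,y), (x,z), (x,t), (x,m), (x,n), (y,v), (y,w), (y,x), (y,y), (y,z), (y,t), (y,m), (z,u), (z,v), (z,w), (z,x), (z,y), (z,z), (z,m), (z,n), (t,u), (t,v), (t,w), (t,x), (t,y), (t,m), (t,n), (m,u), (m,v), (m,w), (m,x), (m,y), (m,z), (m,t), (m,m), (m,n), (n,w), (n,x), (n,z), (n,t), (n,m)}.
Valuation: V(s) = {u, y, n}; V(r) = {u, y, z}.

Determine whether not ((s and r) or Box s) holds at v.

At v: (s and r) or Box s is false, so not ((s and r) or Box s) is true.
  At v: s and r is false, Box s is false, so (s and r) or Box s is false.
    At v: Box s requires s at every successor {u, v, w, x, y, z, t, m}.
      s fails at v, so Box s is false at v.

Yes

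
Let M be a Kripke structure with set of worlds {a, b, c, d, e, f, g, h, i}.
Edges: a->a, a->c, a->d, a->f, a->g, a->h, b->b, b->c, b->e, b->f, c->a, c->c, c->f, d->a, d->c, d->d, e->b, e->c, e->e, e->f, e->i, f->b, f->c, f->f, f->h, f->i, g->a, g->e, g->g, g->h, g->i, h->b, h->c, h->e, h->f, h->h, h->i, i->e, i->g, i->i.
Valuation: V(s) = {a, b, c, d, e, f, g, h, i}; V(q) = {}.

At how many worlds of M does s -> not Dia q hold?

Let φ = s -> not Dia q. Evaluate φ at each world:
  a (successors {a, c, d, f, g, h}): φ is true.
  b (successors {b, c, e, f}): φ is true.
  c (successors {a, c, f}): φ is true.
  d (successors {a, c, d}): φ is true.
  e (successors {b, c, e, f, i}): φ is true.
  f (successors {b, c, f, h, i}): φ is true.
  g (successors {a, e, g, h, i}): φ is true.
  h (successors {b, c, e, f, h, i}): φ is true.
  i (successors {e, g, i}): φ is true.
For instance, at e:
  At e: s is true, not Dia q is true, so s -> not Dia q is true.
    At e: Dia q is false, so not Dia q is true.
      At e: Dia q requires q at some successor in {b, c, e, f, i}.
        At b: q is false.
        At c: q is false.
        At e: q is false.
        At f: q is false.
        At i: q is false.
      So Dia q is false at e.
Satisfying worlds: {a, b, c, d, e, f, g, h, i}

9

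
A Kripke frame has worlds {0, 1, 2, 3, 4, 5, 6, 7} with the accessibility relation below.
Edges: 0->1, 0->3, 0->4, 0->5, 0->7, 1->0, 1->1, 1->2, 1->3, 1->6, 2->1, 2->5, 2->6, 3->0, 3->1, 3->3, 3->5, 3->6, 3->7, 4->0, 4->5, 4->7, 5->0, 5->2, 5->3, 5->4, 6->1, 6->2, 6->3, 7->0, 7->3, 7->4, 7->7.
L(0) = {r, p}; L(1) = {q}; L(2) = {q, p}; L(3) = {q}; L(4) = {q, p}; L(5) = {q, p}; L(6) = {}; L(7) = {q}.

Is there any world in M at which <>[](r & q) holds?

No

Let φ = <>[](r & q). Evaluate φ at each world:
  0 (successors {1, 3, 4, 5, 7}): φ is false.
  1 (successors {0, 1, 2, 3, 6}): φ is false.
  2 (successors {1, 5, 6}): φ is false.
  3 (successors {0, 1, 3, 5, 6, 7}): φ is false.
  4 (successors {0, 5, 7}): φ is false.
  5 (successors {0, 2, 3, 4}): φ is false.
  6 (successors {1, 2, 3}): φ is false.
  7 (successors {0, 3, 4, 7}): φ is false.
For instance, at 4:
  At 4: <>[](r & q) requires [](r & q) at some successor in {0, 5, 7}.
    At 0: [](r & q) is false.
    At 5: [](r & q) is false.
    At 7: [](r & q) is false.
  So <>[](r & q) is false at 4.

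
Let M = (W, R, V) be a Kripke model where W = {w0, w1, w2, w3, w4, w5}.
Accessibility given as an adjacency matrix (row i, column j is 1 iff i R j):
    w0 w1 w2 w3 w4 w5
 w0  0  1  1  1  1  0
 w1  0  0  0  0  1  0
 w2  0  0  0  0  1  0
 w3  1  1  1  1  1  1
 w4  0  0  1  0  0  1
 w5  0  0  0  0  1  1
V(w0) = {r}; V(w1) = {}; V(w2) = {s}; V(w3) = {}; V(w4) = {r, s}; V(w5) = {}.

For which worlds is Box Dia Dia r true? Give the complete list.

w1, w2, w5

Let φ = Box Dia Dia r. Evaluate φ at each world:
  w0 (successors {w1, w2, w3, w4}): φ is false.
  w1 (successors {w4}): φ is true.
  w2 (successors {w4}): φ is true.
  w3 (successors {w0, w1, w2, w3, w4, w5}): φ is false.
  w4 (successors {w2, w5}): φ is false.
  w5 (successors {w4, w5}): φ is true.
For instance, at w4:
  At w4: Box Dia Dia r requires Dia Dia r at every successor {w2, w5}.
    Dia Dia r fails at w2, so Box Dia Dia r is false at w4.
      At w2: Dia Dia r requires Dia r at some successor in {w4}.
        At w4: Dia r is false.
      So Dia Dia r is false at w2.
Satisfying worlds: {w1, w2, w5}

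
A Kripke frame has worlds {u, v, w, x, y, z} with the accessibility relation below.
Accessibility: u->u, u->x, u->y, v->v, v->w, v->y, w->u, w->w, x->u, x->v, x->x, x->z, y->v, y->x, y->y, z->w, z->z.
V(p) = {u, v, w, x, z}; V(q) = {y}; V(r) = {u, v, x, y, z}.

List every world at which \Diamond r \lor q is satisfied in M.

u, v, w, x, y, z

Let φ = \Diamond r \lor q. Evaluate φ at each world:
  u (successors {u, x, y}): φ is true.
  v (successors {v, w, y}): φ is true.
  w (successors {u, w}): φ is true.
  x (successors {u, v, x, z}): φ is true.
  y (successors {v, x, y}): φ is true.
  z (successors {w, z}): φ is true.
For instance, at x:
  At x: \Diamond r is true, q is false, so \Diamond r \lor q is true.
    At x: \Diamond r requires r at some successor in {u, v, x, z}.
      r holds at u, so \Diamond r is true at x.
Satisfying worlds: {u, v, w, x, y, z}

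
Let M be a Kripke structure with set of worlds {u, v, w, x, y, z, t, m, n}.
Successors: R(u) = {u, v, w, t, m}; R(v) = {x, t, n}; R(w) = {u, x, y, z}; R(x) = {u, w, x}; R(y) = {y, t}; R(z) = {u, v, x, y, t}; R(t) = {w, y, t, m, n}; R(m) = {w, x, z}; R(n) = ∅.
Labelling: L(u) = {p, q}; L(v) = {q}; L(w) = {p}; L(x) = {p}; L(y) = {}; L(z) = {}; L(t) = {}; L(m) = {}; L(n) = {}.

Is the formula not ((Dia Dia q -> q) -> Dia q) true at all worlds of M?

Let φ = not ((Dia Dia q -> q) -> Dia q). Evaluate φ at each world:
  u (successors {u, v, w, t, m}): φ is false.
  v (successors {x, t, n}): φ is true.
  w (successors {u, x, y, z}): φ is false.
  x (successors {u, w, x}): φ is false.
  y (successors {y, t}): φ is true.
  z (successors {u, v, x, y, t}): φ is false.
  t (successors {w, y, t, m, n}): φ is false.
  m (successors {w, x, z}): φ is false.
  n (successors ∅): φ is true.
Detail at u (counterexample):
  At u: (Dia Dia q -> q) -> Dia q is true, so not ((Dia Dia q -> q) -> Dia q) is false.
    At u: Dia Dia q -> q is true, Dia q is true, so (Dia Dia q -> q) -> Dia q is true.
      At u: Dia Dia q is true, q is true, so Dia Dia q -> q is true.
      At u: Dia q requires q at some successor in {u, v, w, t, m}.
        q holds at u, so Dia q is true at u.

No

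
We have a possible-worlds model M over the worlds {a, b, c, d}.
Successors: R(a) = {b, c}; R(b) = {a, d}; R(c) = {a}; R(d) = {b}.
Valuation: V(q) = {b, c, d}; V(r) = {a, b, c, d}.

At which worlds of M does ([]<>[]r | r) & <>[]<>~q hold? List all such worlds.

b, c

Recall that []ψ holds at a world iff ψ holds at every accessible world, and <>ψ holds iff ψ holds at some accessible world.
Let φ = ([]<>[]r | r) & <>[]<>~q. Evaluate φ at each world:
  a (successors {b, c}): φ is false.
  b (successors {a, d}): φ is true.
  c (successors {a}): φ is true.
  d (successors {b}): φ is false.
For instance, at a:
  At a: []<>[]r | r is true, <>[]<>~q is false, so ([]<>[]r | r) & <>[]<>~q is false.
    At a: []<>[]r is true, r is true, so []<>[]r | r is true.
      At a: []<>[]r requires <>[]r at every successor {b, c}.
        At b: <>[]r is true.
        At c: <>[]r is true.
      So []<>[]r is true at a.
    At a: <>[]<>~q requires []<>~q at some successor in {b, c}.
      At b: []<>~q is false.
      At c: []<>~q is false.
    So <>[]<>~q is false at a.
Satisfying worlds: {b, c}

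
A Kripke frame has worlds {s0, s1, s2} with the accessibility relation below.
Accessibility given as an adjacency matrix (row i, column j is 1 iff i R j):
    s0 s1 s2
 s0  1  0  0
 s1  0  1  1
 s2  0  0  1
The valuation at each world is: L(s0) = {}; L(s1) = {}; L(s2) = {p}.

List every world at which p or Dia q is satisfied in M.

s2

Let φ = p or Dia q. Evaluate φ at each world:
  s0 (successors {s0}): φ is false.
  s1 (successors {s1, s2}): φ is false.
  s2 (successors {s2}): φ is true.
For instance, at s1:
  At s1: p is false, Dia q is false, so p or Dia q is false.
    At s1: Dia q requires q at some successor in {s1, s2}.
      At s1: q is false.
      At s2: q is false.
    So Dia q is false at s1.
Satisfying worlds: {s2}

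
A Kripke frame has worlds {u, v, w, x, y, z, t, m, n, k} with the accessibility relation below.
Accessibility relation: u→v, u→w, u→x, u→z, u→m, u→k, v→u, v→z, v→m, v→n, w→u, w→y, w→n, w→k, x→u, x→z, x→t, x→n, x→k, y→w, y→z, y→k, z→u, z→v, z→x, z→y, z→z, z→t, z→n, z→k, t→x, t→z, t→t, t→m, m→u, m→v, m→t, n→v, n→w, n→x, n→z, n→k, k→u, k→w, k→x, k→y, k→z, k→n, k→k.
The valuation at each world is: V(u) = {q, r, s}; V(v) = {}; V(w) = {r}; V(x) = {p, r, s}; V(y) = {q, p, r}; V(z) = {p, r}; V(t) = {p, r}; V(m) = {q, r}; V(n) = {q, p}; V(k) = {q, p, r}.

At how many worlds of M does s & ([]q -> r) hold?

Let φ = s & ([]q -> r). Evaluate φ at each world:
  u (successors {v, w, x, z, m, k}): φ is true.
  v (successors {u, z, m, n}): φ is false.
  w (successors {u, y, n, k}): φ is false.
  x (successors {u, z, t, n, k}): φ is true.
  y (successors {w, z, k}): φ is false.
  z (successors {u, v, x, y, z, t, n, k}): φ is false.
  t (successors {x, z, t, m}): φ is false.
  m (successors {u, v, t}): φ is false.
  n (successors {v, w, x, z, k}): φ is false.
  k (successors {u, w, x, y, z, n, k}): φ is false.
For instance, at n:
  At n: s is false, []q -> r is true, so s & ([]q -> r) is false.
    At n: []q is false, r is false, so []q -> r is true.
      At n: []q requires q at every successor {v, w, x, z, k}.
        q fails at v, so []q is false at n.
Satisfying worlds: {u, x}

2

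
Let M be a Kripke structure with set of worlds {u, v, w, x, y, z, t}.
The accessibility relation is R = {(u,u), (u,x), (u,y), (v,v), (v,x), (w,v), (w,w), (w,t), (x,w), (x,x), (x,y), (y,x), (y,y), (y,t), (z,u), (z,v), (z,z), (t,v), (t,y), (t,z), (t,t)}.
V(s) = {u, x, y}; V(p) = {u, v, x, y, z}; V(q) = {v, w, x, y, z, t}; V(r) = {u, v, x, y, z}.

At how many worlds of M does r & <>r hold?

5

Recall that <>ψ holds at a world iff ψ holds at some accessible world.
Let φ = r & <>r. Evaluate φ at each world:
  u (successors {u, x, y}): φ is true.
  v (successors {v, x}): φ is true.
  w (successors {v, w, t}): φ is false.
  x (successors {w, x, y}): φ is true.
  y (successors {x, y, t}): φ is true.
  z (successors {u, v, z}): φ is true.
  t (successors {v, y, z, t}): φ is false.
For instance, at y:
  At y: r is true, <>r is true, so r & <>r is true.
    At y: <>r requires r at some successor in {x, y, t}.
      r holds at x, so <>r is true at y.
Satisfying worlds: {u, v, x, y, z}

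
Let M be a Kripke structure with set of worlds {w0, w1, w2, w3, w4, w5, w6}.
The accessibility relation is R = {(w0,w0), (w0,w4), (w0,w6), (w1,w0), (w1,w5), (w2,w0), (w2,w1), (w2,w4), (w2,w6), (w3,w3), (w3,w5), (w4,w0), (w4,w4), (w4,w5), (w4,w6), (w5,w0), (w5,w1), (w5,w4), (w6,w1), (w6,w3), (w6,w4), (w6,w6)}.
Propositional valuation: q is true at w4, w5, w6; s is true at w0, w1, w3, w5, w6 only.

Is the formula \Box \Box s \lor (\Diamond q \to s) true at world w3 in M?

Yes

Recall that \Box ψ holds at a world iff ψ holds at every accessible world, and \Diamond ψ holds iff ψ holds at some accessible world.
At w3: \Box \Box s is false, \Diamond q \to s is true, so \Box \Box s \lor (\Diamond q \to s) is true.
  At w3: \Box \Box s requires \Box s at every successor {w3, w5}.
    \Box s fails at w5, so \Box \Box s is false at w3.
      At w5: \Box s requires s at every successor {w0, w1, w4}.
        s fails at w4, so \Box s is false at w5.
  At w3: \Diamond q is true, s is true, so \Diamond q \to s is true.
    At w3: \Diamond q requires q at some successor in {w3, w5}.
      q holds at w5, so \Diamond q is true at w3.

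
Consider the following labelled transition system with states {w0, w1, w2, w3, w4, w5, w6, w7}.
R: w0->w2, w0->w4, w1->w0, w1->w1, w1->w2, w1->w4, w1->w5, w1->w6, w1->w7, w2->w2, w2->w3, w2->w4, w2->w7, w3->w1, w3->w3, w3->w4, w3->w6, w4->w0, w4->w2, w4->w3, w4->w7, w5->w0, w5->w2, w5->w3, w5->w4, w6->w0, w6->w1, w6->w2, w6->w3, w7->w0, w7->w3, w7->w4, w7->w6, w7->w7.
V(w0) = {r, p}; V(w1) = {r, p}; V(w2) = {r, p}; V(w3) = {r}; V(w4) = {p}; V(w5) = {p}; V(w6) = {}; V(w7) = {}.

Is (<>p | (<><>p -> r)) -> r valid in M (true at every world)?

Let φ = (<>p | (<><>p -> r)) -> r. Evaluate φ at each world:
  w0 (successors {w2, w4}): φ is true.
  w1 (successors {w0, w1, w2, w4, w5, w6, w7}): φ is true.
  w2 (successors {w2, w3, w4, w7}): φ is true.
  w3 (successors {w1, w3, w4, w6}): φ is true.
  w4 (successors {w0, w2, w3, w7}): φ is false.
  w5 (successors {w0, w2, w3, w4}): φ is false.
  w6 (successors {w0, w1, w2, w3}): φ is false.
  w7 (successors {w0, w3, w4, w6, w7}): φ is false.
Detail at w4 (counterexample):
  At w4: <>p | (<><>p -> r) is true, r is false, so (<>p | (<><>p -> r)) -> r is false.
    At w4: <>p is true, <><>p -> r is false, so <>p | (<><>p -> r) is true.
      At w4: <>p requires p at some successor in {w0, w2, w3, w7}.
        p holds at w0, so <>p is true at w4.
      At w4: <><>p is true, r is false, so <><>p -> r is false.

No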